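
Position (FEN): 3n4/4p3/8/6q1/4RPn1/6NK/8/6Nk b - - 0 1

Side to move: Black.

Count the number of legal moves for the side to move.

Black to move; king on h1.
In check: yes, from the white knight on g3.
Legal moves: Kxg1.
Count: 1.

1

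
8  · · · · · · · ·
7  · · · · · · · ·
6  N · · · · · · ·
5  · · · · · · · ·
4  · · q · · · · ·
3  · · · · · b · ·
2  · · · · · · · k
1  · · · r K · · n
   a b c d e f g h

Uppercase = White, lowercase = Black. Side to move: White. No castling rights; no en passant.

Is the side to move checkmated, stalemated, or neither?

White to move; white king on e1.
In check: yes, from the black rook on d1.
King squares — d1: attacked by Bf3; f1: attacked by Rd1; d2: attacked by Rd1; e2: attacked by Bf3; f2: attacked by Nh1.
Legal moves for White: none.
In check with no legal moves → checkmate.

checkmate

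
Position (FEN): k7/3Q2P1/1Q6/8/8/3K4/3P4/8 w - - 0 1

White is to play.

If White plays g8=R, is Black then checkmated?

yes

After g8=R: black king on a8; in check: yes, from the white rook on g8.
King squares — a7: attacked by Qb6; b7: attacked by Qb6; b8: attacked by Qb6.
Black has no legal moves → checkmate.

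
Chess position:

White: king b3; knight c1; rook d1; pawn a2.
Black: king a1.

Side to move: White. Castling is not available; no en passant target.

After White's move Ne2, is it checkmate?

yes

After Ne2: black king on a1; in check: yes, from the white rook on d1.
King squares — b1: attacked by Rd1; a2: attacked by Kb3; b2: attacked by Kb3.
Black has no legal moves → checkmate.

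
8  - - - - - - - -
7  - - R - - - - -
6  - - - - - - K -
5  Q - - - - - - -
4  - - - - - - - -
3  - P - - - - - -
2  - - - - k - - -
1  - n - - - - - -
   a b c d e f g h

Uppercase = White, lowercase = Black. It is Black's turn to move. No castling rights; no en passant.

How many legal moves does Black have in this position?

Black to move; king on e2.
In check: no.
Legal moves: Kf3, Ke3, Kd3, Kf2, Kf1, Kd1, Nc3, Na3, Nd2.
Count: 9.

9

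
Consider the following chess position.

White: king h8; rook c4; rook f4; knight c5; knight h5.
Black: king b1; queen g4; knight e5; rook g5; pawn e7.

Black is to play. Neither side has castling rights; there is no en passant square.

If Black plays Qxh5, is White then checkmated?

After Qxh5: white king on h8; in check: yes, from the black queen on h5.
King squares — g7: attacked by Rg5; h7: attacked by Qh5; g8: attacked by Rg5.
White has no legal moves → checkmate.

yes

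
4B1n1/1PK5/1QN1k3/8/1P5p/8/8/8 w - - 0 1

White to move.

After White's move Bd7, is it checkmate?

no

After Bd7: black king on e6; in check: yes, from the white bishop on d7.
Black has 3 legal replies: Kf7, Kf6, Kd5.
In check but a legal move exists → not checkmate.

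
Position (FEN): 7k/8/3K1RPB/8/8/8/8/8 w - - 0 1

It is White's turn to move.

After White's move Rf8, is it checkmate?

yes

After Rf8: black king on h8; in check: yes, from the white rook on f8.
King squares — g7: attacked by Bh6; h7: attacked by Pg6; g8: attacked by Rf8.
Black has no legal moves → checkmate.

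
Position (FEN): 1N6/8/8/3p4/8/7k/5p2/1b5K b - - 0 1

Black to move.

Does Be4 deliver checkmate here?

After Be4: white king on h1; in check: yes, from the black bishop on e4.
King squares — g1: attacked by Pf2; g2: attacked by Kh3; h2: attacked by Kh3.
White has no legal moves → checkmate.

yes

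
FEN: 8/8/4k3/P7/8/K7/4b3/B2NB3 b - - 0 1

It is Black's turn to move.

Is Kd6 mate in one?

no

After Kd6: white king on a3; in check: no.
White is not in check, so this cannot be checkmate.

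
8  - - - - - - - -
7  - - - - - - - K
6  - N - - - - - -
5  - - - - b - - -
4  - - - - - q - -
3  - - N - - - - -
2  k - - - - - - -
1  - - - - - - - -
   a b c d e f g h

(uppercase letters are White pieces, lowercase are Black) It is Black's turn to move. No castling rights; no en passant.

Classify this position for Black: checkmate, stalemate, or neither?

neither

Black to move; black king on a2.
In check: yes, from the white knight on c3.
Legal moves for Black: Kb3, Ka3, Kb2, Ka1, Bxc3.
Black is in check but has 5 legal moves → neither.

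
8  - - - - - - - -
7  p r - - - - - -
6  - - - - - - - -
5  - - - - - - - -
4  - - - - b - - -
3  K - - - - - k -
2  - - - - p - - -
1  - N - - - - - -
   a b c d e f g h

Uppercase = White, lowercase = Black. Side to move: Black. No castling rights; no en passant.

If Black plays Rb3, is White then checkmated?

After Rb3: white king on a3; in check: yes, from the black rook on b3.
White has 3 legal replies: Ka4, Kxb3, Ka2.
In check but a legal move exists → not checkmate.

no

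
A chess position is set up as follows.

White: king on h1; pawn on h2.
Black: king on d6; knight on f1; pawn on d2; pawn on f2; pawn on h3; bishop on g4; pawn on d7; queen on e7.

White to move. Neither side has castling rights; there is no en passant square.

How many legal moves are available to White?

White to move; king on h1.
In check: no.
Legal moves: none.
Count: 0.

0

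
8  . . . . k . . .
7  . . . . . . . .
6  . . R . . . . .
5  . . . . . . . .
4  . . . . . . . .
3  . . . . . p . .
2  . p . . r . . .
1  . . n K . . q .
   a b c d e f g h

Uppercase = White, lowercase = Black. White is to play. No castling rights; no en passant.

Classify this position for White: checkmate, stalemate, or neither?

checkmate

White to move; white king on d1.
In check: yes, from the black queen on g1.
King squares — c1: attacked by Qg1; e1: attacked by Qg1; c2: attacked by Re2; d2: attacked by Re2; e2: attacked by Nc1.
Legal moves for White: none.
In check with no legal moves → checkmate.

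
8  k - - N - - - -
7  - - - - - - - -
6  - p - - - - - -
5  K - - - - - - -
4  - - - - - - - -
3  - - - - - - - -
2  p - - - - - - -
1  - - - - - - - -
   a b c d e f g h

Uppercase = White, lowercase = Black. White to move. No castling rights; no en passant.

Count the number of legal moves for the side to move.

White to move; king on a5.
In check: yes, from the black pawn on b6.
Legal moves: Kxb6, Ka6, Kb5, Kb4, Ka4.
Count: 5.

5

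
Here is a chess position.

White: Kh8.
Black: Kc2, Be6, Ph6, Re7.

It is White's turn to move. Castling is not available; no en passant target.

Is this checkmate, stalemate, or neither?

stalemate

White to move; white king on h8.
In check: no.
King squares — g7: attacked by Re7; h7: attacked by Re7; g8: attacked by Be6.
Legal moves for White: none.
Not in check and no legal moves → stalemate.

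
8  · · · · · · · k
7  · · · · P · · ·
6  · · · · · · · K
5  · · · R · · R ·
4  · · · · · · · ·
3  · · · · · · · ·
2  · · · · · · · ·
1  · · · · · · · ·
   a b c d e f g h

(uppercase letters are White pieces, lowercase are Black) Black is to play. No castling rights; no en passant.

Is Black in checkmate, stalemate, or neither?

stalemate

Black to move; black king on h8.
In check: no.
King squares — g7: attacked by Rg5; h7: attacked by Kh6; g8: attacked by Rg5.
Legal moves for Black: none.
Not in check and no legal moves → stalemate.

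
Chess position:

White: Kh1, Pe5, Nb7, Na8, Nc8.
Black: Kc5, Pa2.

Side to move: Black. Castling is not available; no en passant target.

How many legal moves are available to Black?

6

Black to move; king on c5.
In check: yes, from the white knight on b7.
Legal moves: Kc6, Kd5, Kb5, Kd4, Kc4, Kb4.
Count: 6.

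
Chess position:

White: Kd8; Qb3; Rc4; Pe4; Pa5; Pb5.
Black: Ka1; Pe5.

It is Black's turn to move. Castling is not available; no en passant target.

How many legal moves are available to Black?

Black to move; king on a1.
In check: no.
Legal moves: none.
Count: 0.

0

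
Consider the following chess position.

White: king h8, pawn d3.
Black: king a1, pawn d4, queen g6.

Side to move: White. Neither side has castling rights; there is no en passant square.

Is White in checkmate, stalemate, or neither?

stalemate

White to move; white king on h8.
In check: no.
King squares — g7: attacked by Qg6; h7: attacked by Qg6; g8: attacked by Qg6.
Legal moves for White: none.
Not in check and no legal moves → stalemate.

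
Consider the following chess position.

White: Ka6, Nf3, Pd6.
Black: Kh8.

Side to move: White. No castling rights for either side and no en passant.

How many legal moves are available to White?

White to move; king on a6.
In check: no.
Legal moves: Kb7, Ka7, Kb6, Kb5, Ka5, Ng5, Ne5, Nh4, Nd4, Nh2, Nd2, Ng1, Ne1, d7.
Count: 14.

14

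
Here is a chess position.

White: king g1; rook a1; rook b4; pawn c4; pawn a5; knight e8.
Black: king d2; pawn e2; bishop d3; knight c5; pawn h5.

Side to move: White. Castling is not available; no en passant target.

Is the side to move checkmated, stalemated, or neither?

White to move; white king on g1.
In check: no.
Legal moves for White include: Ng7, Nc7, Nf6, Nd6, Rb8, Rb7, Rb6, Rb5, Rba4, Rb3, Rb2+, Rbb1, Kh2, Kg2, Kf2, Kh1, Raa4, Ra3, ... (list truncated; more exist).
White has legal moves and is not in check → neither.

neither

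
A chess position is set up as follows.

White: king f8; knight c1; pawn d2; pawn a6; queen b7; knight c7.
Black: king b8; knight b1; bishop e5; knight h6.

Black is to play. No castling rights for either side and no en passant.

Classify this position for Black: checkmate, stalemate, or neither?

checkmate

Black to move; black king on b8.
In check: yes, from the white queen on b7.
King squares — a7: attacked by Qb7; b7: attacked by Pa6; c7: attacked by Qb7; a8: attacked by Qb7; c8: attacked by Qb7.
Legal moves for Black: none.
In check with no legal moves → checkmate.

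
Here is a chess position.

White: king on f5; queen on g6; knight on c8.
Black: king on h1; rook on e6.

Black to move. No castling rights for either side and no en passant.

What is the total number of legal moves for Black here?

14

Black to move; king on h1.
In check: no.
Legal moves: Re8, Re7, Rxg6, Rf6+, Rd6, Rc6, Rb6, Ra6, Re5+, Re4, Re3, Re2, Re1, Kh2.
Count: 14.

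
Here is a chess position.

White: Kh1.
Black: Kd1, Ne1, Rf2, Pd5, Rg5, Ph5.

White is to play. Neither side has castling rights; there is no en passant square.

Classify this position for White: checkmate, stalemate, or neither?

White to move; white king on h1.
In check: no.
King squares — g1: attacked by Rg5; g2: attacked by Ne1; h2: attacked by Rf2.
Legal moves for White: none.
Not in check and no legal moves → stalemate.

stalemate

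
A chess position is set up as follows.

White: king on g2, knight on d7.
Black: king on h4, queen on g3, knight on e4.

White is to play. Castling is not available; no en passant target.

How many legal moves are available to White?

White to move; king on g2.
In check: yes, from the black queen on g3.
Legal moves: Kh1, Kf1.
Count: 2.

2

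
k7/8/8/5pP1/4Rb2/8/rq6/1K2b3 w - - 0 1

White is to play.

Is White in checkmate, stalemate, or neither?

White to move; white king on b1.
In check: yes, from the black queen on b2.
King squares — a1: attacked by Ra2; c1: attacked by Qb2; a2: attacked by Qb2; b2: attacked by Ra2; c2: attacked by Qb2.
Legal moves for White: none.
In check with no legal moves → checkmate.

checkmate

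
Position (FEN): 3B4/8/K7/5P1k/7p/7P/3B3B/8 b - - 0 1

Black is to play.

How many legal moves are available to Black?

0

Black to move; king on h5.
In check: no.
Legal moves: none.
Count: 0.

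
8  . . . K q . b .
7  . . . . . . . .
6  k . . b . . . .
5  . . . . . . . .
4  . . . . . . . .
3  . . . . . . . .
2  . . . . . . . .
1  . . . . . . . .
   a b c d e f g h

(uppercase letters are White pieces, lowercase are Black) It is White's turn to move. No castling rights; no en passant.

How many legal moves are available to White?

1

White to move; king on d8.
In check: yes, from the black queen on e8.
Legal moves: Kxe8.
Count: 1.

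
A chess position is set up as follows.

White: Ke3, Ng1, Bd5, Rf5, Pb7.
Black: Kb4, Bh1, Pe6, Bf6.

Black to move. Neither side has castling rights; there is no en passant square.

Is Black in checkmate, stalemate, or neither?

neither

Black to move; black king on b4.
In check: no.
Legal moves for Black include: Bh8, Bd8, Bg7, Be7, Bg5+, Be5, Bh4, Bd4+, Bc3, Bb2, Ba1, Kc5, Kb5, Ka5, Ka4, Kc3, Ka3, Bxd5, ... (list truncated; more exist).
Black has legal moves and is not in check → neither.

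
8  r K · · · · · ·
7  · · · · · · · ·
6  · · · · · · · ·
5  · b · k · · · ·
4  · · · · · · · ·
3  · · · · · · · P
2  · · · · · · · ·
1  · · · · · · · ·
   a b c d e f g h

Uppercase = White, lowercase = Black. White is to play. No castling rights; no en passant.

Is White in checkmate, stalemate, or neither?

White to move; white king on b8.
In check: yes, from the black rook on a8.
Legal moves for White: Kxa8, Kc7, Kb7.
White is in check but has 3 legal moves → neither.

neither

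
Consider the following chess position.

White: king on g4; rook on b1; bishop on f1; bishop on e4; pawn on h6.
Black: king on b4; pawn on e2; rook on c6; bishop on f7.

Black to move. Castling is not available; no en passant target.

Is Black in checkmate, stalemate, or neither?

Black to move; black king on b4.
In check: yes, from the white rook on b1.
King squares — a3: available; b3: attacked by Rb1; c3: available; a4: available; c4: available; a5: available; b5: attacked by Rb1; c5: available.
Legal moves for Black: Kc5, Ka5, Kc4, Ka4, Kc3, Ka3, Bb3.
Black is in check but has 7 legal moves → neither.

neither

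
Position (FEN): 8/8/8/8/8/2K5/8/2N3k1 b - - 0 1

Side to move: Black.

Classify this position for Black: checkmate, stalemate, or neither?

neither

Black to move; black king on g1.
In check: no.
Legal moves for Black: Kh2, Kg2, Kf2, Kh1, Kf1.
Black has 5 legal moves and is not in check → neither.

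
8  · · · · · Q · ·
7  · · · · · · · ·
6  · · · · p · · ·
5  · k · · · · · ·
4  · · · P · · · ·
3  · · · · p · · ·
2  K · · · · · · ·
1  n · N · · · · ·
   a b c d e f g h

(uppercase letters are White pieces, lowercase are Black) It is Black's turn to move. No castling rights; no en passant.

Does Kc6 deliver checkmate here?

no

After Kc6: white king on a2; in check: no.
White is not in check, so this cannot be checkmate.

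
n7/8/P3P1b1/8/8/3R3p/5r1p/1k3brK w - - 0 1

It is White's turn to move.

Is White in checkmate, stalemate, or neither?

checkmate

White to move; white king on h1.
In check: yes, from the black rook on g1.
King squares — g1: attacked by Ph2; g2: attacked by Bf1; h2: attacked by Rf2.
Legal moves for White: none.
In check with no legal moves → checkmate.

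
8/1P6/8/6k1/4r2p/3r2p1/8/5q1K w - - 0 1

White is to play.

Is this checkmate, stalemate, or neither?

White to move; white king on h1.
In check: yes, from the black queen on f1.
King squares — g1: attacked by Qf1; g2: attacked by Qf1; h2: attacked by Pg3.
Legal moves for White: none.
In check with no legal moves → checkmate.

checkmate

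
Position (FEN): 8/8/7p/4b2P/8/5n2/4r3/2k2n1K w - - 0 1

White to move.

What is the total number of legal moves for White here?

0

White to move; king on h1.
In check: no.
Legal moves: none.
Count: 0.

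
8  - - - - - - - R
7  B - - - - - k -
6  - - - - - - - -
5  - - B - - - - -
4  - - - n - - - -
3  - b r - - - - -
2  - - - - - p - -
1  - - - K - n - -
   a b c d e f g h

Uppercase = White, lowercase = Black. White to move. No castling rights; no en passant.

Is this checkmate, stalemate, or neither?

White to move; white king on d1.
In check: yes, from the black bishop on b3.
King squares — c1: attacked by Rc3; e1: attacked by Pf2; c2: attacked by Bb3; d2: attacked by Nf1; e2: attacked by Nd4.
Legal moves for White: none.
In check with no legal moves → checkmate.

checkmate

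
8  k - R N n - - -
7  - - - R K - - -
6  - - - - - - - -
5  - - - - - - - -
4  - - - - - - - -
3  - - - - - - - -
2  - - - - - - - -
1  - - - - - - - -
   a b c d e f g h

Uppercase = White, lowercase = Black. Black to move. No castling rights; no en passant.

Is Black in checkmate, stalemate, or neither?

checkmate

Black to move; black king on a8.
In check: yes, from the white rook on c8.
King squares — a7: attacked by Rd7; b7: attacked by Rd7; b8: attacked by Rc8.
Legal moves for Black: none.
In check with no legal moves → checkmate.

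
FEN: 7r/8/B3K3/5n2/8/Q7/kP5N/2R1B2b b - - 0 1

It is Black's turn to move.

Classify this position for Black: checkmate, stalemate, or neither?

Black to move; black king on a2.
In check: yes, from the white queen on a3.
King squares — a1: attacked by Rc1; b1: attacked by Rc1; b2: attacked by Qa3; a3: attacked by Pb2; b3: attacked by Qa3.
Legal moves for Black: none.
In check with no legal moves → checkmate.

checkmate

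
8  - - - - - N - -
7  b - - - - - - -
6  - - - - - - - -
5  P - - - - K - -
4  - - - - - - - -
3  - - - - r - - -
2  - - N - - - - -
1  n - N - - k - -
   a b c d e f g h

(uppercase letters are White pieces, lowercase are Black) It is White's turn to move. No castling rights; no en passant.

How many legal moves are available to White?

20

White to move; king on f5.
In check: no.
Legal moves: Nh7, Nd7, Ng6, Ne6, Kg6, Kf6, Kg5, Kg4, Kf4, Nd4, Nb4, Nxe3+, Na3, Ne1, Nxa1, Nd3, Nb3, Ne2, Na2, a6.
Count: 20.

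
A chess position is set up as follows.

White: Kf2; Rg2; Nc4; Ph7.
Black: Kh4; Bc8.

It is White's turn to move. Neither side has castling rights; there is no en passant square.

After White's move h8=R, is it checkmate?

After h8=R: black king on h4; in check: yes, from the white rook on h8.
King squares — g3: attacked by Kf2; h3: attacked by Rh8; g4: attacked by Rg2; g5: attacked by Rg2; h5: attacked by Rh8.
Black has no legal moves → checkmate.

yes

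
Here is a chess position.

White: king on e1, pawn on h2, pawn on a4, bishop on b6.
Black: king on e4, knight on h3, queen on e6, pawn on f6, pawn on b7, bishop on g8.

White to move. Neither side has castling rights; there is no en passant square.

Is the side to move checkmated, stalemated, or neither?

neither

White to move; white king on e1.
In check: no.
Legal moves for White: Bd8, Bc7, Ba7, Bc5, Ba5, Bd4, Be3, Bf2, Bg1, Ke2, Kd2, Kf1, Kd1, a5.
White has 14 legal moves and is not in check → neither.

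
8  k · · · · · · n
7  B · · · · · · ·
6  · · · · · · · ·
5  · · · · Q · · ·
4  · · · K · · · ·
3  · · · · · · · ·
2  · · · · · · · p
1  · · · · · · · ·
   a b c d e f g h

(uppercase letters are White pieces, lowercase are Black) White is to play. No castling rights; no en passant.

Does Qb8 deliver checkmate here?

yes

After Qb8: black king on a8; in check: yes, from the white queen on b8.
King squares — a7: attacked by Qb8; b7: attacked by Qb8; b8: attacked by Ba7.
Black has no legal moves → checkmate.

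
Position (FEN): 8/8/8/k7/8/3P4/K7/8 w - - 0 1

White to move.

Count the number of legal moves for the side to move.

White to move; king on a2.
In check: no.
Legal moves: Kb3, Ka3, Kb2, Kb1, Ka1, d4.
Count: 6.

6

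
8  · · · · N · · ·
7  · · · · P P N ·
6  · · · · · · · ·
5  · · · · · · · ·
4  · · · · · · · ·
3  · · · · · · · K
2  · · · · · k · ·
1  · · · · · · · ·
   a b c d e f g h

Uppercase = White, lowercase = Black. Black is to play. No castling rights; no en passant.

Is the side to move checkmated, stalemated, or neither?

neither

Black to move; black king on f2.
In check: no.
Legal moves for Black: Kf3, Ke3, Ke2, Kg1, Kf1, Ke1.
Black has 6 legal moves and is not in check → neither.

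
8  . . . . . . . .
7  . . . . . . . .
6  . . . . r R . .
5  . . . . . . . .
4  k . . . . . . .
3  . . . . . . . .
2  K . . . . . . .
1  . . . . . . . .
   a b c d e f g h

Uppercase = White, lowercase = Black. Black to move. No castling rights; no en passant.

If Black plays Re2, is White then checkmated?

no

After Re2: white king on a2; in check: yes, from the black rook on e2.
White has 2 legal replies: Kb1, Ka1.
In check but a legal move exists → not checkmate.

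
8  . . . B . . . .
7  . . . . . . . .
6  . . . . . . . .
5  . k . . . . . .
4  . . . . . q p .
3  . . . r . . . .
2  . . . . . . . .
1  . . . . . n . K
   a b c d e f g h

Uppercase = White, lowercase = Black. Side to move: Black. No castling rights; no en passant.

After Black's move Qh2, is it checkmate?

After Qh2: white king on h1; in check: yes, from the black queen on h2.
King squares — g1: attacked by Qh2; g2: attacked by Qh2; h2: attacked by Nf1.
White has no legal moves → checkmate.

yes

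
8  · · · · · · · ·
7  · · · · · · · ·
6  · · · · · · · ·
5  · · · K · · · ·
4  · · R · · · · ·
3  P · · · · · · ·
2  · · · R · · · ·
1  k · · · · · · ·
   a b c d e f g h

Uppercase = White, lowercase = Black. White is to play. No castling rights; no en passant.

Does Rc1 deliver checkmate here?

yes

After Rc1: black king on a1; in check: yes, from the white rook on c1.
King squares — b1: attacked by Rc1; a2: attacked by Rd2; b2: attacked by Rd2.
Black has no legal moves → checkmate.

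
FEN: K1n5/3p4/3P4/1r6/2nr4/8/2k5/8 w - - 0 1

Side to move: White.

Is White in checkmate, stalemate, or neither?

White to move; white king on a8.
In check: no.
King squares — a7: attacked by Nc8; b7: attacked by Rb5; b8: attacked by Rb5.
Legal moves for White: none.
Not in check and no legal moves → stalemate.

stalemate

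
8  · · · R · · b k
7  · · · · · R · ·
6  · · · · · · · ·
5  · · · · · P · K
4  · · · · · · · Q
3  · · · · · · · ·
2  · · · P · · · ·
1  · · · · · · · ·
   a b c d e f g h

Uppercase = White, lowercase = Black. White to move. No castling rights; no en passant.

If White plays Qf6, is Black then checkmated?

After Qf6: black king on h8; in check: yes, from the white queen on f6.
King squares — g7: attacked by Qf6; h7: attacked by Rf7; g8: own bishop.
Black has no legal moves → checkmate.

yes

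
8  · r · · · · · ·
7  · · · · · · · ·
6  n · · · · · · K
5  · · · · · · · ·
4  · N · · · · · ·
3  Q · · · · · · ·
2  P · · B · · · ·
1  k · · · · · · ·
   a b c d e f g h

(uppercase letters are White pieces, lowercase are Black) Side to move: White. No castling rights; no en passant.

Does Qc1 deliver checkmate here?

yes

After Qc1: black king on a1; in check: yes, from the white queen on c1.
King squares — b1: attacked by Qc1; a2: attacked by Nb4; b2: attacked by Qc1.
Black has no legal moves → checkmate.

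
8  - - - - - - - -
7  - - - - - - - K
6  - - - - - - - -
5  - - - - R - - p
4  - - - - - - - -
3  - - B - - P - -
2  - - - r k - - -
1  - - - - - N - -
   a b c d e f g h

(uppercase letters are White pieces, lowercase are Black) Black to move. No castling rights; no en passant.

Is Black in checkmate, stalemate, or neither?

Black to move; black king on e2.
In check: yes, from the white rook on e5.
King squares — d1: available; e1: attacked by Re5; f1: available; d2: own rook; f2: available; d3: available; e3: attacked by Nf1; f3: available.
Legal moves for Black: Kxf3, Kd3, Kf2, Kxf1, Kd1.
Black is in check but has 5 legal moves → neither.

neither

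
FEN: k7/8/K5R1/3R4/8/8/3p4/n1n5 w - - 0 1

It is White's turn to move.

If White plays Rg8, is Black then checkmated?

yes

After Rg8: black king on a8; in check: yes, from the white rook on g8.
King squares — a7: attacked by Ka6; b7: attacked by Ka6; b8: attacked by Rg8.
Black has no legal moves → checkmate.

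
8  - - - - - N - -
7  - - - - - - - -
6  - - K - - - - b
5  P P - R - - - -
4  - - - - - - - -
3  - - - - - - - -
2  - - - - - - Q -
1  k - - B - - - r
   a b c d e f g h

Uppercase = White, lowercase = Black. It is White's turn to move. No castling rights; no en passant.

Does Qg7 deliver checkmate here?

After Qg7: black king on a1; in check: yes, from the white queen on g7.
Black has 3 legal replies: Ka2, Kb1, Bxg7.
In check but a legal move exists → not checkmate.

no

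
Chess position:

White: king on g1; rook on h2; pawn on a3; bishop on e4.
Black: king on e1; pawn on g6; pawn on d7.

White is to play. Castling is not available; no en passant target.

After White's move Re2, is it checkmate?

After Re2: black king on e1; in check: yes, from the white rook on e2.
Black has 2 legal replies: Kxe2, Kd1.
In check but a legal move exists → not checkmate.

no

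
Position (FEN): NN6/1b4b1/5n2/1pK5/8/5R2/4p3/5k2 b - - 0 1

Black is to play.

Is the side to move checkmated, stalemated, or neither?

neither

Black to move; black king on f1.
In check: yes, from the white rook on f3.
Legal moves for Black: Kg2, Kg1, Ke1, Bxf3.
Black is in check but has 4 legal moves → neither.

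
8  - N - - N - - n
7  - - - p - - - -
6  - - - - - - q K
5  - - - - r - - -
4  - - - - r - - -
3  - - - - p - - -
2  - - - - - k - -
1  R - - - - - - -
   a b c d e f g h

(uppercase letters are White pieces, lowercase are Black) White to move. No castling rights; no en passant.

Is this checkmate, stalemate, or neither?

White to move; white king on h6.
In check: yes, from the black queen on g6.
King squares — g5: attacked by Re5; h5: attacked by Re5; g6: attacked by Nh8; g7: attacked by Qg6; h7: attacked by Qg6.
Legal moves for White: none.
In check with no legal moves → checkmate.

checkmate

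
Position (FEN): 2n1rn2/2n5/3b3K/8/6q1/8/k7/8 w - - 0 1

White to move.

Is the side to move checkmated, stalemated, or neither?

White to move; white king on h6.
In check: no.
King squares — g5: attacked by Qg4; h5: attacked by Qg4; g6: attacked by Qg4; g7: attacked by Qg4; h7: attacked by Nf8.
Legal moves for White: none.
Not in check and no legal moves → stalemate.

stalemate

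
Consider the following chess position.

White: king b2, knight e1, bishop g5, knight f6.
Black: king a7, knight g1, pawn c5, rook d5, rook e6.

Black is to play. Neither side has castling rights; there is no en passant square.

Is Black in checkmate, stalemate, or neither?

neither

Black to move; black king on a7.
In check: no.
Legal moves for Black include: Kb8, Ka8, Kb7, Kb6, Ka6, Re8, Re7, Rxf6, Red6, Rc6, Rb6+, Ra6, Ree5, Re4, Re3, Re2+, Rxe1, Rd8, ... (list truncated; more exist).
Black has legal moves and is not in check → neither.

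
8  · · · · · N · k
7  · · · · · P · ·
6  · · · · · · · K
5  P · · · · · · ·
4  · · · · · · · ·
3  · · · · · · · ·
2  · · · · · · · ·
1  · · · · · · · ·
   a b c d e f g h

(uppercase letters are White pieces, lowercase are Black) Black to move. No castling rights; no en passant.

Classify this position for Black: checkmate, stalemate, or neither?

Black to move; black king on h8.
In check: no.
King squares — g7: attacked by Kh6; h7: attacked by Kh6; g8: attacked by Pf7.
Legal moves for Black: none.
Not in check and no legal moves → stalemate.

stalemate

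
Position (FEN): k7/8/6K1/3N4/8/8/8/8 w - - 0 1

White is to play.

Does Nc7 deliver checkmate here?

no

After Nc7: black king on a8; in check: yes, from the white knight on c7.
Black has 3 legal replies: Kb8, Kb7, Ka7.
In check but a legal move exists → not checkmate.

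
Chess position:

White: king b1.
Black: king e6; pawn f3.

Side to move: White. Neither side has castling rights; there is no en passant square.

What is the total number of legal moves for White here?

White to move; king on b1.
In check: no.
Legal moves: Kc2, Kb2, Ka2, Kc1, Ka1.
Count: 5.

5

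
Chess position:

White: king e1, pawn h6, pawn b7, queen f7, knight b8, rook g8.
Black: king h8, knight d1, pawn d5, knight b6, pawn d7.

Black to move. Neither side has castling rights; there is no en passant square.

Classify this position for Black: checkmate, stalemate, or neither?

Black to move; black king on h8.
In check: yes, from the white rook on g8.
King squares — g7: attacked by Ph6; h7: attacked by Qf7; g8: attacked by Qf7.
Legal moves for Black: none.
In check with no legal moves → checkmate.

checkmate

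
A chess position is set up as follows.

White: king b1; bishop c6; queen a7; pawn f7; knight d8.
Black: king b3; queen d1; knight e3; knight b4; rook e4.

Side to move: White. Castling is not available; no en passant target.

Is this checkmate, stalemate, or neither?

checkmate

White to move; white king on b1.
In check: yes, from the black queen on d1.
King squares — a1: attacked by Qd1; c1: attacked by Qd1; a2: attacked by Kb3; b2: attacked by Kb3; c2: attacked by Qd1.
Legal moves for White: none.
In check with no legal moves → checkmate.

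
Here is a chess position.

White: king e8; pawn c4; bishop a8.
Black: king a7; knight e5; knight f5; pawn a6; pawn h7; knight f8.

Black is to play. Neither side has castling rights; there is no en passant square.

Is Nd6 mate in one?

After Nd6: white king on e8; in check: yes, from the black knight on d6.
White has 3 legal replies: Kxf8, Kd8, Ke7.
In check but a legal move exists → not checkmate.

no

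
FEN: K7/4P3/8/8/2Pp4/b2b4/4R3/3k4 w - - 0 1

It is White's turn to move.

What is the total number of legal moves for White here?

White to move; king on a8.
In check: no.
Legal moves: Kb8, Kb7, Ka7, Re6, Re5, Re4, Re3, Rh2, Rg2, Rf2, Rd2+, Rc2, Rb2, Ra2, Re1+, e8=Q, e8=R, e8=B, e8=N, c5.
Count: 20.

20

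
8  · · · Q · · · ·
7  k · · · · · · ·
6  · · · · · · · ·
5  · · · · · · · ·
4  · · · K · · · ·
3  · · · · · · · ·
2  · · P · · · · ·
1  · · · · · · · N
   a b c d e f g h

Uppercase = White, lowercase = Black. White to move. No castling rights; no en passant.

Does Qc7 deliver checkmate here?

After Qc7: black king on a7; in check: yes, from the white queen on c7.
Black has 2 legal replies: Ka8, Ka6.
In check but a legal move exists → not checkmate.

no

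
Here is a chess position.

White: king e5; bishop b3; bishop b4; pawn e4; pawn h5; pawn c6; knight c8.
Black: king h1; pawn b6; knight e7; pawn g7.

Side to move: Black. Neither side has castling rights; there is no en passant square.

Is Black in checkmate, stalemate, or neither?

neither

Black to move; black king on h1.
In check: no.
Legal moves for Black: Ng8, Nxc8, Ng6+, Nxc6+, Nf5, Nd5, Kh2, Kg2, Kg1, g6, b5, g5.
Black has 12 legal moves and is not in check → neither.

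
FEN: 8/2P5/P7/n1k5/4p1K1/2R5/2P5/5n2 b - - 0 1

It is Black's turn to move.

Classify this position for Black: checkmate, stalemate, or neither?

Black to move; black king on c5.
In check: yes, from the white rook on c3.
Legal moves for Black: Kd6, Kb6, Kd5, Kb5, Kd4, Kb4, Nc4.
Black is in check but has 7 legal moves → neither.

neither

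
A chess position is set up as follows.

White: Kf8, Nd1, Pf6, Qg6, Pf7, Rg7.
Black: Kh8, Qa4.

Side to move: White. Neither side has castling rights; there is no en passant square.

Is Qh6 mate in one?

yes

After Qh6: black king on h8; in check: yes, from the white queen on h6.
King squares — g7: attacked by Pf6; h7: attacked by Qh6; g8: attacked by Pf7.
Black has no legal moves → checkmate.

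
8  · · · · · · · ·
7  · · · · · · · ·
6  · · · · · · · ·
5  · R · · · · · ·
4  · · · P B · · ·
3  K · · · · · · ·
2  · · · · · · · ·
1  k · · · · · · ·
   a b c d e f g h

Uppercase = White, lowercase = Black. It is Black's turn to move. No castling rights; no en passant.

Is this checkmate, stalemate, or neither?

Black to move; black king on a1.
In check: no.
King squares — b1: attacked by Be4; a2: attacked by Ka3; b2: attacked by Ka3.
Legal moves for Black: none.
Not in check and no legal moves → stalemate.

stalemate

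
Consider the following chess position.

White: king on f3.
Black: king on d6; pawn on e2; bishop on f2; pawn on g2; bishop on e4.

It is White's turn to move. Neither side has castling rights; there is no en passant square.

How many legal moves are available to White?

White to move; king on f3.
In check: yes, from the black bishop on e4.
Legal moves: Kg4, Kf4, Kxe4, Kxf2, Kxe2.
Count: 5.

5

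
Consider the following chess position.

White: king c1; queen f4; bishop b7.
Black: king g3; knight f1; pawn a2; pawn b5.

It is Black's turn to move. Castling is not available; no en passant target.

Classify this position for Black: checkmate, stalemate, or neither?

neither

Black to move; black king on g3.
In check: yes, from the white queen on f4.
Legal moves for Black: Kxf4, Kh3.
Black is in check but has 2 legal moves → neither.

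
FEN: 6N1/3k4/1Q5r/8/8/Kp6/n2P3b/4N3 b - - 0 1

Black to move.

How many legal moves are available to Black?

Black to move; king on d7.
In check: no.
Legal moves: Ke8, Kc8, Rh8, Rh7, Rg6, Rf6, Re6, Rd6, Rc6, Rxb6, Rh5, Rh4, Rh3, Bb8, Bc7, Bd6+, Be5, Bf4, Bg3, Bg1, Nb4, Nc3, Nc1, b2.
Count: 24.

24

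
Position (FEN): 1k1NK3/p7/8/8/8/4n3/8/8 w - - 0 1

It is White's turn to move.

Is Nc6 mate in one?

After Nc6: black king on b8; in check: yes, from the white knight on c6.
Black has 4 legal replies: Kc8, Ka8, Kc7, Kb7.
In check but a legal move exists → not checkmate.

no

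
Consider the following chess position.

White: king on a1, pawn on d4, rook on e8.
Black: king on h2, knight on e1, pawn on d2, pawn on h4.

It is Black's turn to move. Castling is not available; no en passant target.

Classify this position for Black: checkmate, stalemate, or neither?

Black to move; black king on h2.
In check: no.
Legal moves for Black: Kh3, Kg3, Kg2, Kh1, Kg1, Nf3, Nd3, Ng2, Nc2+, h3, d1=Q+, d1=R+, d1=B, d1=N.
Black has 14 legal moves and is not in check → neither.

neither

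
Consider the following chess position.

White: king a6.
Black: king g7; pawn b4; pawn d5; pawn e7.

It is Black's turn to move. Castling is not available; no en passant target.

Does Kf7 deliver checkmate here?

no

After Kf7: white king on a6; in check: no.
White is not in check, so this cannot be checkmate.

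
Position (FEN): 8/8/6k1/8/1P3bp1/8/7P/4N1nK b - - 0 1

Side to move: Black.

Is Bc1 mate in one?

After Bc1: white king on h1; in check: no.
White is not in check, so this cannot be checkmate.

no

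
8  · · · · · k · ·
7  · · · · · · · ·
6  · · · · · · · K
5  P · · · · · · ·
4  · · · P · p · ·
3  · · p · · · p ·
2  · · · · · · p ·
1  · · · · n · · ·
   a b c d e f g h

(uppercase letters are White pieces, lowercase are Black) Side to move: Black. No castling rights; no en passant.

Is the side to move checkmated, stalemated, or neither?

Black to move; black king on f8.
In check: no.
Legal moves for Black: Kg8, Ke8, Kf7, Ke7, Nf3, Nd3, Nc2, f3, c2, g1=Q, g1=R, g1=B, g1=N.
Black has 13 legal moves and is not in check → neither.

neither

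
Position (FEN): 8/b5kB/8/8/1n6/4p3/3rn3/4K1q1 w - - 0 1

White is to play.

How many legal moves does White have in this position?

0

White to move; king on e1.
In check: yes, from the black queen on g1.
Legal moves: none.
Count: 0.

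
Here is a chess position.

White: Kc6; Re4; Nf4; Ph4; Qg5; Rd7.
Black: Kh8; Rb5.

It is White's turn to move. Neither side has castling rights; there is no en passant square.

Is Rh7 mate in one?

no

After Rh7: black king on h8; in check: yes, from the white rook on h7.
Black has 1 legal reply: Kxh7.
In check but a legal move exists → not checkmate.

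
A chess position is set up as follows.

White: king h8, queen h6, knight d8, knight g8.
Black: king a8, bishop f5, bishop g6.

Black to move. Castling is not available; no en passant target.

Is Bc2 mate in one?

After Bc2: white king on h8; in check: no.
White is not in check, so this cannot be checkmate.

no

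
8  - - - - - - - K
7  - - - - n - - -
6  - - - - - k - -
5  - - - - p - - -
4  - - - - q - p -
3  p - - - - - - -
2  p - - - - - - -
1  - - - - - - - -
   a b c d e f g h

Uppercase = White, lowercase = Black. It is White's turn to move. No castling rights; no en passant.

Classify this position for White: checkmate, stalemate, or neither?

White to move; white king on h8.
In check: no.
King squares — g7: attacked by Kf6; h7: attacked by Qe4; g8: attacked by Ne7.
Legal moves for White: none.
Not in check and no legal moves → stalemate.

stalemate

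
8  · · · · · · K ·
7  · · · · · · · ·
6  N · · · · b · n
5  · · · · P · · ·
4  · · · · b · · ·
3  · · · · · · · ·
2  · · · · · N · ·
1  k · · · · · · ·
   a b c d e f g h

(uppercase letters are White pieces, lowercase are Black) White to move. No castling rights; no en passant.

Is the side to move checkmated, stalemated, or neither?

neither

White to move; white king on g8.
In check: yes, from the black knight on h6.
King squares — f7: attacked by Nh6; g7: attacked by Bf6; h7: attacked by Be4; f8: available; h8: attacked by Bf6.
Legal moves for White: Kf8.
White is in check but has 1 legal move → neither.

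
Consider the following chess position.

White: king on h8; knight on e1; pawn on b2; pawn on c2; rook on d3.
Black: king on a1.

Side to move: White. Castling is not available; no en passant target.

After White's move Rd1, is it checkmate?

After Rd1: black king on a1; in check: yes, from the white rook on d1.
Black has 2 legal replies: Kxb2, Ka2.
In check but a legal move exists → not checkmate.

no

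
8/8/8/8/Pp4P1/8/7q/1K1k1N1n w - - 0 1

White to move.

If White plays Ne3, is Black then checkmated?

no

After Ne3: black king on d1; in check: yes, from the white knight on e3.
Black has 3 legal replies: Ke2, Kd2, Ke1.
In check but a legal move exists → not checkmate.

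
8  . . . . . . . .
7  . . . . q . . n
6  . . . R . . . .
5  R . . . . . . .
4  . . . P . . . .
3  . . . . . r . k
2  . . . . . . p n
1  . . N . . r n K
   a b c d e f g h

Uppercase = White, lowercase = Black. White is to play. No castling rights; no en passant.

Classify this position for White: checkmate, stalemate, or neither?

White to move; white king on h1.
In check: yes, from the black pawn on g2.
King squares — g1: attacked by Rf1; g2: attacked by Kh3; h2: attacked by Kh3.
Legal moves for White: none.
In check with no legal moves → checkmate.

checkmate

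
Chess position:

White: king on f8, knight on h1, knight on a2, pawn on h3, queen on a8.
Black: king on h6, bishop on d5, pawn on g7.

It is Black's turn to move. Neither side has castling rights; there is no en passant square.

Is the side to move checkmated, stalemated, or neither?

Black to move; black king on h6.
In check: no.
Legal moves for Black include: Kh7, Kg6, Kh5, Kg5, Bg8, Bxa8, Bf7, Bb7, Be6, Bc6, Be4, Bc4, Bf3, Bb3, Bg2, Bxa2, Bxh1, g6, ... (list truncated; more exist).
Black has legal moves and is not in check → neither.

neither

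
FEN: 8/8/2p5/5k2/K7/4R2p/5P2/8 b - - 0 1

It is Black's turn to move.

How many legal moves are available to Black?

7

Black to move; king on f5.
In check: no.
Legal moves: Kg6, Kf6, Kg5, Kg4, Kf4, c5, h2.
Count: 7.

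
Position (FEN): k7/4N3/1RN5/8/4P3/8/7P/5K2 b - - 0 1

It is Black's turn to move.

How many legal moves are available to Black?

Black to move; king on a8.
In check: no.
Legal moves: none.
Count: 0.

0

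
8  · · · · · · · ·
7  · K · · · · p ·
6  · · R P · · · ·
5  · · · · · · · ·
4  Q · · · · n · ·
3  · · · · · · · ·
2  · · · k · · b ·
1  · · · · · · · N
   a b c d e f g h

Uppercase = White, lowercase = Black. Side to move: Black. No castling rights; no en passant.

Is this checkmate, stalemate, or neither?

neither

Black to move; black king on d2.
In check: no.
Legal moves for Black include: Ng6, Ne6, Nh5, Nd5, Nh3, Nd3, Ne2, Bxc6+, Bd5, Be4, Bh3, Bf3, Bxh1, Bf1, Ke3, Kd3, Ke2, Ke1, ... (list truncated; more exist).
Black has legal moves and is not in check → neither.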